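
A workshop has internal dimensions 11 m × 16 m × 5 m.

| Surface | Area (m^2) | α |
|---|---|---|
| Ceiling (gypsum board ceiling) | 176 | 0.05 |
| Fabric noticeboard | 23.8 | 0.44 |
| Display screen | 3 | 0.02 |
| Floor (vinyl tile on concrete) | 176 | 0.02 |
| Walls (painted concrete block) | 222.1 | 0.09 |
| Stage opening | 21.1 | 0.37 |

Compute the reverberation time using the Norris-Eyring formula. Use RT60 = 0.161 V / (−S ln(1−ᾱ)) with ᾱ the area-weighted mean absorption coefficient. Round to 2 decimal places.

S = Σ Sᵢ = 622.0 m^2.
Σ(Sᵢαᵢ) = 176·0.05 + 23.8·0.44 + 3·0.02 + 176·0.02 + 222.1·0.09 + 21.1·0.37 = 50.648.
Mean coefficient ᾱ = A/S = 0.0814.
Eyring denominator: −S ln(1−ᾱ) = 52.811.
V = 11 × 16 × 5 = 880 m³.
T = 0.161·V/[−S·ln(1−ᾱ)] = 0.161·880/52.811 = 2.68 s.

2.68 sec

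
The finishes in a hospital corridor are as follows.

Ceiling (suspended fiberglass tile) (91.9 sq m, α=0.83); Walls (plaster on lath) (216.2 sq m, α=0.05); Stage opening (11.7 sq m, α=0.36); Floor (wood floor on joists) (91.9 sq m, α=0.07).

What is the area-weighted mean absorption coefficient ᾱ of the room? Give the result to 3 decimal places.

0.237

S = Σ Sᵢ = 91.9 + 216.2 + 11.7 + 91.9 = 411.7 sq m.
Σ(Sᵢαᵢ) = 91.9×0.83 + 216.2×0.05 + 11.7×0.36 + 91.9×0.07 = 97.732.
ᾱ = A/S = 0.237.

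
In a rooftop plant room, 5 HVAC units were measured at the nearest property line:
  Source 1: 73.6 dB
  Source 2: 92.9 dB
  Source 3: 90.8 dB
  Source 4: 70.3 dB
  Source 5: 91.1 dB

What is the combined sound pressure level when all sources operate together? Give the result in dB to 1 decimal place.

96.5 dB

Σ 10^(Lᵢ/10) = 4.474e+09.
Combined level = 10 log₁₀(4.474e+09) = 96.5 dB.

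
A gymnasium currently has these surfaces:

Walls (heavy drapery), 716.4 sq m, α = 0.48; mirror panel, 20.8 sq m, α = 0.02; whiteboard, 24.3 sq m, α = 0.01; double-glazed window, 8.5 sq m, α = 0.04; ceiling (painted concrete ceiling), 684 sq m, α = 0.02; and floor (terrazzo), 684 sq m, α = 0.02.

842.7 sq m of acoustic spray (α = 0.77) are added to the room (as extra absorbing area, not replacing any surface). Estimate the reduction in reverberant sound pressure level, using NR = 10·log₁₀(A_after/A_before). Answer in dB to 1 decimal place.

4.4 dB

Equivalent absorption area: A_before = 716.4*0.48 + 20.8*0.02 + 24.3*0.01 + 8.5*0.04 + 684*0.02 + 684*0.02 = 372.231 sq m.
Treatment contributes 842.7·0.77 = 648.879 sabins.
New total A_after = 1021.110 sabins.
Reduction = 10 log₁₀(A_after/A_before) = 10 log₁₀(2.7432) = 4.4 dB.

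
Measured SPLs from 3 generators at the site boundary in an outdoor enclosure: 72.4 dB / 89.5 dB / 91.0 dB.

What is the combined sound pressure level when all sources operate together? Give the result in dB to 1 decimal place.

93.4 dB

Σ 10^(Lᵢ/10) = 2.168e+09.
L_total = 10·log₁₀(2.168e+09) = 93.4 dB.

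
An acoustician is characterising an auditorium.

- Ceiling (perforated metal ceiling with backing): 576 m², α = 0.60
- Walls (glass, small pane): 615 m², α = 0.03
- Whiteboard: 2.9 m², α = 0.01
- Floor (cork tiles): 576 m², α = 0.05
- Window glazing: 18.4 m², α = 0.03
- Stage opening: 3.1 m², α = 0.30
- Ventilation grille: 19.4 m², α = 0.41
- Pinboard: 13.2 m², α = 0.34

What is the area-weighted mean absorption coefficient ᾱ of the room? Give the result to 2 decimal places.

0.22

S = Σ Sᵢ = 576 + 615 + 2.9 + 576 + 18.4 + 3.1 + 19.4 + 13.2 = 1824.0 m².
Σ(Sᵢαᵢ) = 576×0.60 + 615×0.03 + 2.9×0.01 + 576×0.05 + 18.4×0.03 + 3.1×0.30 + 19.4×0.41 + 13.2×0.34 = 406.803.
ᾱ = A/S = 0.22.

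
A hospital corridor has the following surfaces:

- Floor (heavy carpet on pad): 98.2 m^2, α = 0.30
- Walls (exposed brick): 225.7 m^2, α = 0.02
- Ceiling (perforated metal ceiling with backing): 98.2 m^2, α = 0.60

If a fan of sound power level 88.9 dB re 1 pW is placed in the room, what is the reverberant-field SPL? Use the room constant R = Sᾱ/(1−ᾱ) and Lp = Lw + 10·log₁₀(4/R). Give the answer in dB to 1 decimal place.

74.2 dB

Σ(Sᵢαᵢ) = 98.2·0.30 + 225.7·0.02 + 98.2·0.60 = 92.894; total area S = 422.1 m^2.
ᾱ = 92.894/422.1 = 0.2201; R = Sᾱ/(1−ᾱ) = 92.894/(1−0.2201) = 119.110 m^2.
Lp = 88.9 + 10·log₁₀(4/119.110) = 88.9 + (-14.74) = 74.2 dB.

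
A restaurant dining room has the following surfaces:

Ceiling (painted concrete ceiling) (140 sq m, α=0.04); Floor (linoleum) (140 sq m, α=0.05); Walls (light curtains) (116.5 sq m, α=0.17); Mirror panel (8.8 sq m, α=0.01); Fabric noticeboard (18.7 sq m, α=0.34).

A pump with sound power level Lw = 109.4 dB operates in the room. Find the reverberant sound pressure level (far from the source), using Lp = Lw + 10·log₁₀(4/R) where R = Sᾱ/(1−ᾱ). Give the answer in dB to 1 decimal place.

99.1 dB

Σ(Sᵢαᵢ) = 140×0.04 + 140×0.05 + 116.5×0.17 + 8.8×0.01 + 18.7×0.34 = 38.851; total area S = 424.0 sq m.
ᾱ = 38.851/424.0 = 0.0916; R = Sᾱ/(1−ᾱ) = 38.851/(1−0.0916) = 42.769 sq m.
Lp = Lw + 10 log₁₀(4/R) = 109.4 -10.29 = 99.1 dB.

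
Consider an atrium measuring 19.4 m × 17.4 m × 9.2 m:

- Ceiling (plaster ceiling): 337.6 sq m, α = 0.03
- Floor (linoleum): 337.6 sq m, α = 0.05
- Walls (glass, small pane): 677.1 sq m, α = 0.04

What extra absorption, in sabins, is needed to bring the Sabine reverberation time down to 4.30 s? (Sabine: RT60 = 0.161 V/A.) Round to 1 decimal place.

62.2 sabins

A₁ = Σ Sᵢαᵢ = 337.6*0.03 + 337.6*0.05 + 677.1*0.04 = 54.092 sabins.
V = 3105.552 m³. Required absorption A₂ = 0.161 × 3105.552 / 4.30 = 116.278 sabins.
Additional absorption ΔA = 116.278 − 54.092 = 62.2 sabins.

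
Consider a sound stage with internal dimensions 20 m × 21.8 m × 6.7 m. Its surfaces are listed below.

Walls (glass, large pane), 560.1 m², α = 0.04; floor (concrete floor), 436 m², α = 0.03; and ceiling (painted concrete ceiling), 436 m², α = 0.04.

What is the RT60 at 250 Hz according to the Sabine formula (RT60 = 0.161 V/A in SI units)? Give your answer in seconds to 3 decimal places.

8.887 sec

Equivalent absorption area: A = 560.1*0.04 + 436*0.03 + 436*0.04 = 52.924 m².
V = 20·21.8·6.7 = 2921.2 m³.
RT60 = 0.161 · V / A = 0.161 × 2921.2 / 52.924 = 8.887 s.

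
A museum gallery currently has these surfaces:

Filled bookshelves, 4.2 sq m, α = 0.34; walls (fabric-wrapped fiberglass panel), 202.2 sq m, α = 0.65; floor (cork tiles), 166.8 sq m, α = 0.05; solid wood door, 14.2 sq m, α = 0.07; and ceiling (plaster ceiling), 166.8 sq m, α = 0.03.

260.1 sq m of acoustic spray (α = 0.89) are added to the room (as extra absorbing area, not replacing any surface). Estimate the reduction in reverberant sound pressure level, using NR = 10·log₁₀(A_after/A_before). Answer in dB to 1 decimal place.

4.1 dB

Total absorption A_before = 4.2·0.34 + 202.2·0.65 + 166.8·0.05 + 14.2·0.07 + 166.8·0.03
  = 1.428 + 131.430 + 8.340 + 0.994 + 5.004 = 147.196 sq m sabins.
Added absorption = 260.1 × 0.89 = 231.489 sabins.
New total A_after = 378.685 sabins.
NR = 10·log₁₀(378.685/147.196) = 4.1 dB.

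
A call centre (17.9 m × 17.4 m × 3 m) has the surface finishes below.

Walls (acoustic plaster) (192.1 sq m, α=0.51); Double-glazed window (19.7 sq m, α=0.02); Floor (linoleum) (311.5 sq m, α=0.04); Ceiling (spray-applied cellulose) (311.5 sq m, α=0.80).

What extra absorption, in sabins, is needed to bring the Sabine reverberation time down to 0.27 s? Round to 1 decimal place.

A₁ = Σ Sᵢαᵢ = 192.1*0.51 + 19.7*0.02 + 311.5*0.04 + 311.5*0.80 = 360.025 sabins.
V = 934.38 m³. Required absorption A₂ = 0.161 × 934.38 / 0.27 = 557.167 sabins.
Additional absorption ΔA = 557.167 − 360.025 = 197.1 sabins.

197.1 sabins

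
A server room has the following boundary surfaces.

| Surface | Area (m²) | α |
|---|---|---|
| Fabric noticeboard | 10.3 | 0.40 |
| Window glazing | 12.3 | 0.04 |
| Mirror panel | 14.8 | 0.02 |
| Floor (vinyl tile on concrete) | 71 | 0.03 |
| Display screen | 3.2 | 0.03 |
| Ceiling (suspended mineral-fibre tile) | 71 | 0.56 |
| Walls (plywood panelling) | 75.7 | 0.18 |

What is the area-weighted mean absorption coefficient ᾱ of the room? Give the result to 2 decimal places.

S = Σ Sᵢ = 10.3 + 12.3 + 14.8 + 71 + 3.2 + 71 + 75.7 = 258.3 m².
Σ(Sᵢαᵢ) = 10.3·0.40 + 12.3·0.04 + 14.8·0.02 + 71·0.03 + 3.2·0.03 + 71·0.56 + 75.7·0.18 = 60.520.
ᾱ = 60.520 / 258.3 = 0.23.

0.23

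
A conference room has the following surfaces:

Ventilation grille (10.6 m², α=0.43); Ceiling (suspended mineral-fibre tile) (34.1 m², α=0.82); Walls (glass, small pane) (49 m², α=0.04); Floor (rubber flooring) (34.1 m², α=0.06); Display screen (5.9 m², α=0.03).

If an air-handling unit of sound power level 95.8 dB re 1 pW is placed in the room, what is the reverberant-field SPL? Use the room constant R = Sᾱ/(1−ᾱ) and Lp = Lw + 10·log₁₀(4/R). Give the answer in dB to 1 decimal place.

84.8 dB

A = 36.703 sabins; S = 133.7 m².
ᾱ = 0.2745, so room constant R = A/(1−ᾱ) = 50.590 m².
Lp = Lw + 10 log₁₀(4/R) = 95.8 -11.02 = 84.8 dB.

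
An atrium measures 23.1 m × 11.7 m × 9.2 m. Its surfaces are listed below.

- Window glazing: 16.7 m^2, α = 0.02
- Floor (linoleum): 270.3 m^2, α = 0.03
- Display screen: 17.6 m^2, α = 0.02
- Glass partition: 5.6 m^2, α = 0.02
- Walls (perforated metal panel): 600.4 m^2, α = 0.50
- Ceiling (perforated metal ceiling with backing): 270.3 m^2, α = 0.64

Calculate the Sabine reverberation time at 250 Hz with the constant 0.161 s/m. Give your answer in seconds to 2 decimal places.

0.83 sec

Summing Sᵢαᵢ: 0.334 + 8.109 + 0.352 + 0.112 + 300.200 + 172.992 → A = 482.099 sabins.
Room volume: 2486.484 m³.
Sabine: RT60 = 0.161 × 2486.484 / 482.099 = 0.83 s.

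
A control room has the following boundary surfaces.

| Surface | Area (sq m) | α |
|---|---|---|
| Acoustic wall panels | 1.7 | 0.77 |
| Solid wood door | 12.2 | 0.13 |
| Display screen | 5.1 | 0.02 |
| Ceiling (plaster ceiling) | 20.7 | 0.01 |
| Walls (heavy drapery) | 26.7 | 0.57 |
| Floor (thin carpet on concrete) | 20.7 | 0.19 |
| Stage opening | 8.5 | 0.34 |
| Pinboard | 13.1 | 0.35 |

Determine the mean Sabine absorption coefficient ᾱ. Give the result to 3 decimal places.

0.274

Total surface area S = 108.7 sq m.
A = 1.7*0.77 + 12.2*0.13 + 5.1*0.02 + 20.7*0.01 + 26.7*0.57 + 20.7*0.19 + 8.5*0.34 + 13.1*0.35 = 29.831 sabins.
ᾱ = 29.831 / 108.7 = 0.274.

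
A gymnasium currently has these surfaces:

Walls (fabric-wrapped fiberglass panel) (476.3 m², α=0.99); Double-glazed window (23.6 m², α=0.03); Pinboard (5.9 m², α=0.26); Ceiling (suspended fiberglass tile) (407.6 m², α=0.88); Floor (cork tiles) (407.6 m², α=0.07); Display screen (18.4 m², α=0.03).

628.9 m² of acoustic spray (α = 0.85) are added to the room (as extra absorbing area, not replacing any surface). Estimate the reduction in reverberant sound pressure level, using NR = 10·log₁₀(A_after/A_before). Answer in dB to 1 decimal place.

Equivalent absorption area: A_before = 476.3×0.99 + 23.6×0.03 + 5.9×0.26 + 407.6×0.88 + 407.6×0.07 + 18.4×0.03 = 861.551 m².
Treatment contributes 628.9·0.85 = 534.565 sabins.
New total A_after = 1396.116 sabins.
NR = 10·log₁₀(1396.116/861.551) = 2.1 dB.

2.1 dB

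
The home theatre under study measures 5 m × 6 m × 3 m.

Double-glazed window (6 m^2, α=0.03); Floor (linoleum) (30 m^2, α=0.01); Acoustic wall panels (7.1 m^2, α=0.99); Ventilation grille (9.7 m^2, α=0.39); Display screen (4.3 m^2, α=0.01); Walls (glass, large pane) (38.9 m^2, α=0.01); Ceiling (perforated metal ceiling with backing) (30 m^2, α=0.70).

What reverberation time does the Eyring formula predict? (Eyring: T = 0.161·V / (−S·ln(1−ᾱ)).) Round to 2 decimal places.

Total surface area S = 6 + 30 + 7.1 + 9.7 + 4.3 + 38.9 + 30 = 126.0 m^2.
Σ(Sᵢαᵢ) = 6·0.03 + 30·0.01 + 7.1·0.99 + 9.7·0.39 + 4.3·0.01 + 38.9·0.01 + 30·0.70 = 32.724.
Mean coefficient ᾱ = A/S = 0.2597.
Eyring denominator: −S ln(1−ᾱ) = 37.888.
V = 5 × 6 × 3 = 90 m³.
RT60 = 0.161 × 90 / 37.888 = 0.38 s.

0.38 sec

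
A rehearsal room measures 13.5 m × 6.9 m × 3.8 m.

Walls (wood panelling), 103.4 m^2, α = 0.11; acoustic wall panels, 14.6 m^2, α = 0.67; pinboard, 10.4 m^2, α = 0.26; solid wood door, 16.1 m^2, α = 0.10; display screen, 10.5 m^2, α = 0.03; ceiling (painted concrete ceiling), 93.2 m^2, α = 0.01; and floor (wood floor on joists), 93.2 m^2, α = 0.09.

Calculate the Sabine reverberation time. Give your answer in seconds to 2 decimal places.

1.62 s

Total absorption A = 103.4*0.11 + 14.6*0.67 + 10.4*0.26 + 16.1*0.10 + 10.5*0.03 + 93.2*0.01 + 93.2*0.09
  = 11.374 + 9.782 + 2.704 + 1.610 + 0.315 + 0.932 + 8.388 = 35.105 m^2 sabins.
V = 13.5·6.9·3.8 = 353.97 m³.
Sabine: RT60 = 0.161 × 353.97 / 35.105 = 1.62 s.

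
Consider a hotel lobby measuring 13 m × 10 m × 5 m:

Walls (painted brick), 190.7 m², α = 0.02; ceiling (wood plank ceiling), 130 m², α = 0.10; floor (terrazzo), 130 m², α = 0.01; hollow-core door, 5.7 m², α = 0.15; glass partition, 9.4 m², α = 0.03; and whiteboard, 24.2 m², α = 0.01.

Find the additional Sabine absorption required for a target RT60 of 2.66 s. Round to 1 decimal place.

19.8 sabins

A₁ = Σ Sᵢαᵢ = 190.7·0.02 + 130·0.10 + 130·0.01 + 5.7·0.15 + 9.4·0.03 + 24.2·0.01 = 19.493 sabins.
Target A₂ = 0.161·650/2.66 = 39.342 sabins (V = 650 m³).
Additional absorption ΔA = 39.342 − 19.493 = 19.8 sabins.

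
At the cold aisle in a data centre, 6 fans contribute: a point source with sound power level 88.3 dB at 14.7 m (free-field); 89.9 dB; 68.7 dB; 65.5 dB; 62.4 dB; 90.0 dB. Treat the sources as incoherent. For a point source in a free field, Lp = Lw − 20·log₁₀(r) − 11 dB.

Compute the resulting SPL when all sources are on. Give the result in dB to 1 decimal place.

Source at 14.7 m: Lp = 88.3 − 20·log₁₀(14.7) − 11 = 54.0 dB.
Sum in the linear (power) domain: Σ 10^(Lᵢ/10) = 10^(54.0/10) + 10^(89.9/10) + 10^(68.7/10) + 10^(65.5/10) + 10^(62.4/10) + 10^(90.0/10) = 1.99e+09.
Back to dB: 10·log₁₀ Σ = 93.0 dB.

93.0 dB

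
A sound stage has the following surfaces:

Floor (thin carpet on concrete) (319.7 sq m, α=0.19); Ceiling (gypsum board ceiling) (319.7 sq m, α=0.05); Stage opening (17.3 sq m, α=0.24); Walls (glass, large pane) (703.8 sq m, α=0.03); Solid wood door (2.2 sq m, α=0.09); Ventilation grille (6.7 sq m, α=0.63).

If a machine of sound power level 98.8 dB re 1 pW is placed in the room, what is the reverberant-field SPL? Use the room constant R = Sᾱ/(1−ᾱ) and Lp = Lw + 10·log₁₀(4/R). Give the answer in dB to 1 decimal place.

Σ(Sᵢαᵢ) = 319.7×0.19 + 319.7×0.05 + 17.3×0.24 + 703.8×0.03 + 2.2×0.09 + 6.7×0.63 = 106.413; total area S = 1369.4 sq m.
ᾱ = 0.0777, so room constant R = A/(1−ᾱ) = 115.378 sq m.
Lp = Lw + 10 log₁₀(4/R) = 98.8 -14.60 = 84.2 dB.

84.2 dB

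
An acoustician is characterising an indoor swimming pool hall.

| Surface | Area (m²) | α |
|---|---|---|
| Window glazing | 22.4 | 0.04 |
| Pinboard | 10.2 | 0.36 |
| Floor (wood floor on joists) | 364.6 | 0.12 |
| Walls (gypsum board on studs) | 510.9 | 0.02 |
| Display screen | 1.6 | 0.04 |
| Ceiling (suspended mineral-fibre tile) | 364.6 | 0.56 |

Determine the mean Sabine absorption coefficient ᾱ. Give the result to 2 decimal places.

0.21

S = Σ Sᵢ = 22.4 + 10.2 + 364.6 + 510.9 + 1.6 + 364.6 = 1274.3 m².
Weighted sum Σ Sα = 262.778.
ᾱ = 262.778 / 1274.3 = 0.21.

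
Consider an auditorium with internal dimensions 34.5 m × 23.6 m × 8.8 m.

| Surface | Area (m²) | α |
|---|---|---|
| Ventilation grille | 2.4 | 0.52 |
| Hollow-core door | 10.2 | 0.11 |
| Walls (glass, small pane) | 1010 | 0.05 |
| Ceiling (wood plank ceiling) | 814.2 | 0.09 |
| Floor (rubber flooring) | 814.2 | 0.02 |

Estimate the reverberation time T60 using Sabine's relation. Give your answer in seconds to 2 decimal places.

A = Σ Sᵢαᵢ = 2.4*0.52 + 10.2*0.11 + 1010*0.05 + 814.2*0.09 + 814.2*0.02 = 142.432 sabins.
Room volume: 7164.96 m³.
T = 0.161 V/A = 0.161·7164.96/142.432 = 8.10 s.

8.10 s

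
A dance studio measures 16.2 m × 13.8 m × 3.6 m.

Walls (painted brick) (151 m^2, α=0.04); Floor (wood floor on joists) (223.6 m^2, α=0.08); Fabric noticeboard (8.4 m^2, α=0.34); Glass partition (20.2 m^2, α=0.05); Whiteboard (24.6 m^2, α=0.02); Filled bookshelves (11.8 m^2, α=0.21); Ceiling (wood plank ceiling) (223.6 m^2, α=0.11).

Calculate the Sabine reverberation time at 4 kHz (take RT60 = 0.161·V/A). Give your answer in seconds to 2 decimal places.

Summing Sᵢαᵢ: 6.040 + 17.888 + 2.856 + 1.010 + 0.492 + 2.478 + 24.596 → A = 55.360 sabins.
V = 16.2·13.8·3.6 = 804.816 m³.
T = 0.161 V/A = 0.161·804.816/55.360 = 2.34 s.

2.34 seconds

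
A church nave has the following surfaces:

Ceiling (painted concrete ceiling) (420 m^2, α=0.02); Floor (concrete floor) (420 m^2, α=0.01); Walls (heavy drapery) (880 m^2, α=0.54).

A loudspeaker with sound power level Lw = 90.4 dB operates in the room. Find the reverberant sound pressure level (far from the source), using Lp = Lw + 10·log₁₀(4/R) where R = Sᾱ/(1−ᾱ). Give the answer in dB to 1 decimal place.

A = 487.800 sabins; S = 1720.0 m^2.
ᾱ = 0.2836, so room constant R = A/(1−ᾱ) = 680.905 m^2.
Lp = Lw + 10 log₁₀(4/R) = 90.4 -22.31 = 68.1 dB.

68.1 dB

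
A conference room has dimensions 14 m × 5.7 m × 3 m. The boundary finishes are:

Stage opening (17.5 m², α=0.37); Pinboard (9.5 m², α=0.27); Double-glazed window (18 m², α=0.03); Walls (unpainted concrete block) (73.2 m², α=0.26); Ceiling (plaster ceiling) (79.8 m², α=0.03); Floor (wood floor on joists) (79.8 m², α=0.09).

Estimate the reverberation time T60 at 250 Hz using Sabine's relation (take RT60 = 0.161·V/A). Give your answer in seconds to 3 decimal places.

A = Σ Sᵢαᵢ = 17.5*0.37 + 9.5*0.27 + 18*0.03 + 73.2*0.26 + 79.8*0.03 + 79.8*0.09 = 38.188 sabins.
Volume V = 14 × 5.7 × 3 = 239.4 m³.
RT60 = 0.161 · V / A = 0.161 × 239.4 / 38.188 = 1.009 s.

1.009 seconds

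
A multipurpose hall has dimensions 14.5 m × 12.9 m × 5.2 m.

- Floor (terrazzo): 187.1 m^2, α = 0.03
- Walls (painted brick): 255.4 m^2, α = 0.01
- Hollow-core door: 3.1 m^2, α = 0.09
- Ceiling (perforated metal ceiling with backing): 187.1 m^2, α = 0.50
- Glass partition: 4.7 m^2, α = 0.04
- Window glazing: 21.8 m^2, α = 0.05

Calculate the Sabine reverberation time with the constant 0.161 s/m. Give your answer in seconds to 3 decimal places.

1.516 s

Equivalent absorption area: A = 187.1·0.03 + 255.4·0.01 + 3.1·0.09 + 187.1·0.50 + 4.7·0.04 + 21.8·0.05 = 103.274 m^2.
Room volume: 972.66 m³.
T = 0.161 V/A = 0.161·972.66/103.274 = 1.516 s.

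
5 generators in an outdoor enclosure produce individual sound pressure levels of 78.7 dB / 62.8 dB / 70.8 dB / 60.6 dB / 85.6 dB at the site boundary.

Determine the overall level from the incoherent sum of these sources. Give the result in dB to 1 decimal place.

86.6 dB

Converting to relative power and adding: 10^(78.7/10) + 10^(62.8/10) + 10^(70.8/10) + 10^(60.6/10) + 10^(85.6/10) = 4.523e+08.
Combined level = 10 log₁₀(4.523e+08) = 86.6 dB.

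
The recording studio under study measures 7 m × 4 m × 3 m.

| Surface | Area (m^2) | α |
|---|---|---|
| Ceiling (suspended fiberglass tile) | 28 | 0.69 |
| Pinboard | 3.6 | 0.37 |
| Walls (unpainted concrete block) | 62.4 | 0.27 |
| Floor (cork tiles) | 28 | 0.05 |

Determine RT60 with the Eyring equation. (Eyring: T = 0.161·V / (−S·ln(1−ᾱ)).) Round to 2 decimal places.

Total surface area S = 28 + 3.6 + 62.4 + 28 = 122.0 m^2.
Absorption A = 28×0.69 + 3.6×0.37 + 62.4×0.27 + 28×0.05 = 38.900 sabins.
Mean coefficient ᾱ = A/S = 0.3189.
−S·ln(1−ᾱ) = −122.0 × ln(1 − 0.3189) = 46.854.
V = 7 × 4 × 3 = 84 m³.
T = 0.161·V/[−S·ln(1−ᾱ)] = 0.161·84/46.854 = 0.29 s.

0.29 seconds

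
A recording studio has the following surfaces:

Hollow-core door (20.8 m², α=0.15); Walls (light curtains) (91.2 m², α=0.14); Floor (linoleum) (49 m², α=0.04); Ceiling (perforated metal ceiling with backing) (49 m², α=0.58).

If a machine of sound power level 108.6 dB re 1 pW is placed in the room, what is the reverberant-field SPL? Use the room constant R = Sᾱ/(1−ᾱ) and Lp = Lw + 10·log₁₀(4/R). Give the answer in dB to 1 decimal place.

A = 46.268 sabins; S = 210.0 m².
ᾱ = 0.2203, so room constant R = A/(1−ᾱ) = 59.341 m².
Lp = Lw + 10 log₁₀(4/R) = 108.6 -11.71 = 96.9 dB.

96.9 dB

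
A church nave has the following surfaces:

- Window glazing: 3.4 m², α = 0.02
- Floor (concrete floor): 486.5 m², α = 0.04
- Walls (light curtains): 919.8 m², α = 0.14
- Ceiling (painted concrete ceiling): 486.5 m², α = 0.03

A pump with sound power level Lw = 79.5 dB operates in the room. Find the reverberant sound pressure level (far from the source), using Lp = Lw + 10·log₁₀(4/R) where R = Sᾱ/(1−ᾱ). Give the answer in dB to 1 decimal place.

63.0 dB

A = 162.895 sabins; S = 1896.2 m².
ᾱ = 0.0859, so room constant R = A/(1−ᾱ) = 178.203 m².
Lp = Lw + 10 log₁₀(4/R) = 79.5 -16.49 = 63.0 dB.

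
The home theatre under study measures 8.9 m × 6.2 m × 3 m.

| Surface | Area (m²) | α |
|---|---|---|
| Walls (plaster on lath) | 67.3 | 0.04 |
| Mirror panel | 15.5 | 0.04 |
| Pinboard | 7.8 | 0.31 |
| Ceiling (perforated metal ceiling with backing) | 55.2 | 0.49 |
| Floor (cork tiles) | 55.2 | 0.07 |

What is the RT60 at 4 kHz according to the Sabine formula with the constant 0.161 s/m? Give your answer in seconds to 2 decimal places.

Total absorption A = 67.3·0.04 + 15.5·0.04 + 7.8·0.31 + 55.2·0.49 + 55.2·0.07
  = 2.692 + 0.620 + 2.418 + 27.048 + 3.864 = 36.642 m² sabins.
Volume V = 8.9 × 6.2 × 3 = 165.54 m³.
RT60 = 0.161 · V / A = 0.161 × 165.54 / 36.642 = 0.73 s.

0.73 seconds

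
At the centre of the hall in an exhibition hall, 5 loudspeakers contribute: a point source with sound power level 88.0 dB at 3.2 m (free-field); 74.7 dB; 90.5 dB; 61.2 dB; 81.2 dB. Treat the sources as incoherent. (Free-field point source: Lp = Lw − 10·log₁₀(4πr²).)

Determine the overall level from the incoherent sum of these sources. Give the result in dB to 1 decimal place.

91.1 dB

Source at 3.2 m: Lp = 88.0 − 10·log₁₀(4π·3.2²) = 88.0 − 10·log₁₀(128.680) = 66.9 dB.
Converting to relative power and adding: 10^(66.9/10) + 10^(74.7/10) + 10^(90.5/10) + 10^(61.2/10) + 10^(81.2/10) = 1.29e+09.
L_total = 10·log₁₀(1.29e+09) = 91.1 dB.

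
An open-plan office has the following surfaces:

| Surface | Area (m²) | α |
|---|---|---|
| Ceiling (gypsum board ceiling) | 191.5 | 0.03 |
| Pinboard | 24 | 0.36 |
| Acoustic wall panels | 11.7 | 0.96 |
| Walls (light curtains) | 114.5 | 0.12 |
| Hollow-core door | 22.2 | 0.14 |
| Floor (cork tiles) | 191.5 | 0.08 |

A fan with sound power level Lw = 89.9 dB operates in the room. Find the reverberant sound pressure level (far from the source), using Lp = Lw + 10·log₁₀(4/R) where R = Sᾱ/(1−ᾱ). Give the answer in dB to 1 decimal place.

77.8 dB

A = 57.785 sabins; S = 555.4 m².
ᾱ = 57.785/555.4 = 0.1040; R = Sᾱ/(1−ᾱ) = 57.785/(1−0.1040) = 64.492 m².
Lp = Lw + 10 log₁₀(4/R) = 89.9 -12.07 = 77.8 dB.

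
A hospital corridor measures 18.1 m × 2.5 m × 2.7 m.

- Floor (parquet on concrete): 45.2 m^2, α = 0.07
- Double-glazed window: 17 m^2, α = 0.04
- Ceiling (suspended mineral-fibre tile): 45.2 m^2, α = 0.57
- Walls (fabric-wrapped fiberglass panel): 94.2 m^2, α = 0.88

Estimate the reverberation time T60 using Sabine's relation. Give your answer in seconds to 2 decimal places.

0.17 seconds

Total absorption A = 45.2*0.07 + 17*0.04 + 45.2*0.57 + 94.2*0.88
  = 3.164 + 0.680 + 25.764 + 82.896 = 112.504 m^2 sabins.
V = 18.1·2.5·2.7 = 122.175 m³.
Sabine: RT60 = 0.161 × 122.175 / 112.504 = 0.17 s.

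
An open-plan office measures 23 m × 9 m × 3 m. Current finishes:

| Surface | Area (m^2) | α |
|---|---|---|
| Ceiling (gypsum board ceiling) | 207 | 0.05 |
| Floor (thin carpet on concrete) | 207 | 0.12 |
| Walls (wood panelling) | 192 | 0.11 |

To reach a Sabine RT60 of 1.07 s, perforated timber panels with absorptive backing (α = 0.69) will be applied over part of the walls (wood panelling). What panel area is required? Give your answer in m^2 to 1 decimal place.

Equivalent absorption area: A₁ = 207×0.05 + 207×0.12 + 192×0.11 = 56.310 m^2.
V = 621 m³. Target absorption A₂ = 0.161 × 621 / 1.07 = 93.440 sabins.
Absorption to add: 93.440 − 56.310 = 37.130 sabins.
Net gain per m^2: Δα = 0.69 − 0.11 = 0.58.
Panel area = 37.130 / 0.58 = 64.0 m^2.

64.0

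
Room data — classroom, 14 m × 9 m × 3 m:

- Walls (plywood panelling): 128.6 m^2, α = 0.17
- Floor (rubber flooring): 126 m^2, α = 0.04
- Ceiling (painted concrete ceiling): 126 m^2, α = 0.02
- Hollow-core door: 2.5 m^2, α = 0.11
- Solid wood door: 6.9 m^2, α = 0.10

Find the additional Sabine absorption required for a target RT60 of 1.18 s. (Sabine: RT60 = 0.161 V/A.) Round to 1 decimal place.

21.2 sabins

A₁ = Σ Sᵢαᵢ = 128.6·0.17 + 126·0.04 + 126·0.02 + 2.5·0.11 + 6.9·0.10 = 30.387 sabins.
Target A₂ = 0.161·378/1.18 = 51.575 sabins (V = 378 m³).
Shortfall: 51.575 − 30.387 = 21.2 sabins.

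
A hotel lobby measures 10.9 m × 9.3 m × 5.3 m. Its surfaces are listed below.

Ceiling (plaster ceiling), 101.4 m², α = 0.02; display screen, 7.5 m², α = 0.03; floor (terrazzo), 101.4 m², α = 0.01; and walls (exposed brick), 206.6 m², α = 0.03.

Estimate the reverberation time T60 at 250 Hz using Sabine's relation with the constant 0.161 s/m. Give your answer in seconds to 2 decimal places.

9.14 s

Equivalent absorption area: A = 101.4·0.02 + 7.5·0.03 + 101.4·0.01 + 206.6·0.03 = 9.465 m².
V = 10.9·9.3·5.3 = 537.261 m³.
RT60 = 0.161 · V / A = 0.161 × 537.261 / 9.465 = 9.14 s.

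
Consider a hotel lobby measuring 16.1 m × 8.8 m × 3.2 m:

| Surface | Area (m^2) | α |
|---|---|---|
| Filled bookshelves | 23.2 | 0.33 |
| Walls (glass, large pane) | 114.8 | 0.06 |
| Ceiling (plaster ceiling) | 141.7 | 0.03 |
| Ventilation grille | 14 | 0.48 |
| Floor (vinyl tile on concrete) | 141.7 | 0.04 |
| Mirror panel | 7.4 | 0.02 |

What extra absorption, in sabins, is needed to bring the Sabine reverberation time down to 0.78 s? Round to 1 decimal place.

62.3 sabins

Total absorption A₁ = 23.2×0.33 + 114.8×0.06 + 141.7×0.03 + 14×0.48 + 141.7×0.04 + 7.4×0.02
  = 7.656 + 6.888 + 4.251 + 6.720 + 5.668 + 0.148 = 31.331 m^2 sabins.
V = 453.376 m³. Required absorption A₂ = 0.161 × 453.376 / 0.78 = 93.581 sabins.
ΔA = A₂ − A₁ = 93.581 − 31.331 = 62.3 sabins.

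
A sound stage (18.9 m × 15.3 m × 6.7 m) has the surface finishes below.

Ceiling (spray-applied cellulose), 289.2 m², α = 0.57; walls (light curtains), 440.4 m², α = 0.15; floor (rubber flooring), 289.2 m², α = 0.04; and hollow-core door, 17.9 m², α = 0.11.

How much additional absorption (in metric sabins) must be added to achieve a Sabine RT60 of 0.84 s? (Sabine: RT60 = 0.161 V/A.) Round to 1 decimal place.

Summing Sᵢαᵢ: 164.844 + 66.060 + 11.568 + 1.969 → A₁ = 244.441 sabins.
For T = 0.84 s, need A₂ = 0.161·V/T = 0.161·1937.439/0.84 = 371.342 sabins.
Shortfall: 371.342 − 244.441 = 126.9 sabins.

126.9 sabins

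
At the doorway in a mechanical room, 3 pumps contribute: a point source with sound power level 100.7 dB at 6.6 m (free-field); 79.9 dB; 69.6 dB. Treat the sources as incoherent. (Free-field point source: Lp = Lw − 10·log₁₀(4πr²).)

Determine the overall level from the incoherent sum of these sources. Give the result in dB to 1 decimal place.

81.1 dB

Source at 6.6 m: Lp = 100.7 − 10·log₁₀(4π·6.6²) = 100.7 − 10·log₁₀(547.391) = 73.3 dB.
Sum in the linear (power) domain: Σ 10^(Lᵢ/10) = 10^(73.3/10) + 10^(79.9/10) + 10^(69.6/10) = 1.282e+08.
L_total = 10·log₁₀(1.282e+08) = 81.1 dB.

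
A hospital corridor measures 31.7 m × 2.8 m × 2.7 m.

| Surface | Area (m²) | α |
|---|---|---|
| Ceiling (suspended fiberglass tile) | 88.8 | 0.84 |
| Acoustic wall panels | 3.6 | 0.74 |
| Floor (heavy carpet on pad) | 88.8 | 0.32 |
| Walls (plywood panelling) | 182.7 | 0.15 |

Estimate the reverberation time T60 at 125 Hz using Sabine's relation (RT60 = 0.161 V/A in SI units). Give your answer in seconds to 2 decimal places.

Summing Sᵢαᵢ: 74.592 + 2.664 + 28.416 + 27.405 → A = 133.077 sabins.
Room volume: 239.652 m³.
Sabine: RT60 = 0.161 × 239.652 / 133.077 = 0.29 s.

0.29 s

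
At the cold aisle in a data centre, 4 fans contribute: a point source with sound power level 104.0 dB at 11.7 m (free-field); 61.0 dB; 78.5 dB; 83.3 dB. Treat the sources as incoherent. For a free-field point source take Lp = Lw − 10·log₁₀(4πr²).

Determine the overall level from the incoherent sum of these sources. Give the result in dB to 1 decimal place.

Source at 11.7 m: Lp = 104.0 − 10·log₁₀(4π·11.7²) = 104.0 − 10·log₁₀(1720.210) = 71.6 dB.
Σ 10^(Lᵢ/10) = 3.003e+08.
Combined level = 10 log₁₀(3.003e+08) = 84.8 dB.

84.8 dB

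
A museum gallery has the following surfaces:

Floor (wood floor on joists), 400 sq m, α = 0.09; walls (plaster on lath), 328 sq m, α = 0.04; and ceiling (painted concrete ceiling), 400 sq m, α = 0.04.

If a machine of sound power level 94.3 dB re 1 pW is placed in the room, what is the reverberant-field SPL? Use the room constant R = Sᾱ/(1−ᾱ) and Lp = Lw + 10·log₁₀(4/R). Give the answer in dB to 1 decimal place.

81.9 dB

Σ(Sᵢαᵢ) = 400×0.09 + 328×0.04 + 400×0.04 = 65.120; total area S = 1128.0 sq m.
ᾱ = 0.0577, so room constant R = A/(1−ᾱ) = 69.108 sq m.
Lp = Lw + 10 log₁₀(4/R) = 94.3 -12.37 = 81.9 dB.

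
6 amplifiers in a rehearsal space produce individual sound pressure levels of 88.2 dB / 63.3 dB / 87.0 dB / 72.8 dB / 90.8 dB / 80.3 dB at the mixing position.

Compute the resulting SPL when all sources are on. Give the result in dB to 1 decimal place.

94.0 dB

Σ 10^(Lᵢ/10) = 2.492e+09.
Back to dB: 10·log₁₀ Σ = 94.0 dB.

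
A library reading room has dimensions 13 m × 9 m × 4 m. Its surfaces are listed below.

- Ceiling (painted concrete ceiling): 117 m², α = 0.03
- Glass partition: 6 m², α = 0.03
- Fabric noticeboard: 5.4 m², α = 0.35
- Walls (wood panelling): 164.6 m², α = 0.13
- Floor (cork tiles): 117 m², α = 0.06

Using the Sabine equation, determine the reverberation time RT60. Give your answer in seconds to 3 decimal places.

Summing Sᵢαᵢ: 3.510 + 0.180 + 1.890 + 21.398 + 7.020 → A = 33.998 sabins.
Volume V = 13 × 9 × 4 = 468 m³.
T = 0.161 V/A = 0.161·468/33.998 = 2.216 s.

2.216 s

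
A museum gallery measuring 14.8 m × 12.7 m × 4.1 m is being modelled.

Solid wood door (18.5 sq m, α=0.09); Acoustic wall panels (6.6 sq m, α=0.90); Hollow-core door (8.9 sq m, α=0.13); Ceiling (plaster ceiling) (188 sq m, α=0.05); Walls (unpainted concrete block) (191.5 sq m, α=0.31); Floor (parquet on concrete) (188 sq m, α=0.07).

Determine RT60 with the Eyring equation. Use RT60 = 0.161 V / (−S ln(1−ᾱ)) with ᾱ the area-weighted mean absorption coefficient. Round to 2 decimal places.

1.26 s

Total surface area S = 18.5 + 6.6 + 8.9 + 188 + 191.5 + 188 = 601.5 sq m.
Σ(Sᵢαᵢ) = 18.5·0.09 + 6.6·0.90 + 8.9·0.13 + 188·0.05 + 191.5·0.31 + 188·0.07 = 90.687.
Mean coefficient ᾱ = A/S = 0.1508.
Eyring denominator: −S ln(1−ᾱ) = 98.322.
V = 14.8 × 12.7 × 4.1 = 770.636 m³.
RT60 = 0.161 × 770.636 / 98.322 = 1.26 s.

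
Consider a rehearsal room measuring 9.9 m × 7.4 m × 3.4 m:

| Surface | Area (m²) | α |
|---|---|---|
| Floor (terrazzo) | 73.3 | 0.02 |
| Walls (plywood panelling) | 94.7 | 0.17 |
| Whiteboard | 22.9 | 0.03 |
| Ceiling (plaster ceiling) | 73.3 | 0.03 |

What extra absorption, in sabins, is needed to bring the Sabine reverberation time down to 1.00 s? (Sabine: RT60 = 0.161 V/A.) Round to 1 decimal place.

19.7 sabins

Equivalent absorption area: A₁ = 73.3×0.02 + 94.7×0.17 + 22.9×0.03 + 73.3×0.03 = 20.451 m².
For T = 1.00 s, need A₂ = 0.161·V/T = 0.161·249.084/1.00 = 40.103 sabins.
ΔA = A₂ − A₁ = 40.103 − 20.451 = 19.7 sabins.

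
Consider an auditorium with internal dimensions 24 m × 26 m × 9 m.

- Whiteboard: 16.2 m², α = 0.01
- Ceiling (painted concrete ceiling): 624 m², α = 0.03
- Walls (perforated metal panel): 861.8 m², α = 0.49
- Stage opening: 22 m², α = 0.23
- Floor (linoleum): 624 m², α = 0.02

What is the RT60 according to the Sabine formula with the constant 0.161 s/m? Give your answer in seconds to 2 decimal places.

1.97 s

Total absorption A = 16.2×0.01 + 624×0.03 + 861.8×0.49 + 22×0.23 + 624×0.02
  = 0.162 + 18.720 + 422.282 + 5.060 + 12.480 = 458.704 m² sabins.
V = 24·26·9 = 5616 m³.
Sabine: RT60 = 0.161 × 5616 / 458.704 = 1.97 s.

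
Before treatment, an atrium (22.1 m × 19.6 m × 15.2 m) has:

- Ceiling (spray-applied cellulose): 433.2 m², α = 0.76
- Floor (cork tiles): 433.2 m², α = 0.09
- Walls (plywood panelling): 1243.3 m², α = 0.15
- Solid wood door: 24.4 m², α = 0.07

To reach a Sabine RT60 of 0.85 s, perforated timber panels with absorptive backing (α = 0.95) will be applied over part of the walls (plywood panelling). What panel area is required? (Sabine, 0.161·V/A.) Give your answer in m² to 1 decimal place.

A₁ = Σ Sᵢαᵢ = 433.2*0.76 + 433.2*0.09 + 1243.3*0.15 + 24.4*0.07 = 556.423 sabins.
V = 6584.032 m³. Target absorption A₂ = 0.161 × 6584.032 / 0.85 = 1247.093 sabins.
Absorption to add: 1247.093 − 556.423 = 690.670 sabins.
Net gain per m²: Δα = 0.95 − 0.15 = 0.80.
Area = ΔA/Δα = 690.670/0.80 = 863.3 m².

863.3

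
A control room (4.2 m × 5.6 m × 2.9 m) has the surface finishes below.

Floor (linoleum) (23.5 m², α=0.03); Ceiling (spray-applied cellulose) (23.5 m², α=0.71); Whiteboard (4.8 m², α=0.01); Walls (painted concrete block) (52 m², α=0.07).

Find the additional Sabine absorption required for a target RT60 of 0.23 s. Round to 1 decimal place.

Equivalent absorption area: A₁ = 23.5×0.03 + 23.5×0.71 + 4.8×0.01 + 52×0.07 = 21.078 m².
For T = 0.23 s, need A₂ = 0.161·V/T = 0.161·68.208/0.23 = 47.746 sabins.
ΔA = A₂ − A₁ = 47.746 − 21.078 = 26.7 sabins.

26.7 sabins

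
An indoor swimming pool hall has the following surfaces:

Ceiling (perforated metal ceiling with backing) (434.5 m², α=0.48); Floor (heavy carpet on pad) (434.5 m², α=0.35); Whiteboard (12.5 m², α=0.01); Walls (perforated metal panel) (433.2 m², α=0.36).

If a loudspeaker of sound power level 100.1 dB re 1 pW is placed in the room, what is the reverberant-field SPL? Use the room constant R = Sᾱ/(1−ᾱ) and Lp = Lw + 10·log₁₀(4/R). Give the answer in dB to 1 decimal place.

A = 516.712 sabins; S = 1314.7 m².
ᾱ = 0.3930, so room constant R = A/(1−ᾱ) = 851.255 m².
Lp = Lw + 10 log₁₀(4/R) = 100.1 -23.28 = 76.8 dB.

76.8 dB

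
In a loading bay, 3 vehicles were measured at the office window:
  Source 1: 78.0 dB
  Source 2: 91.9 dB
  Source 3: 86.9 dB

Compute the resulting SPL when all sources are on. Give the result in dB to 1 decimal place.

93.2 dB

Sum in the linear (power) domain: Σ 10^(Lᵢ/10) = 10^(78.0/10) + 10^(91.9/10) + 10^(86.9/10) = 2.102e+09.
L_total = 10·log₁₀(2.102e+09) = 93.2 dB.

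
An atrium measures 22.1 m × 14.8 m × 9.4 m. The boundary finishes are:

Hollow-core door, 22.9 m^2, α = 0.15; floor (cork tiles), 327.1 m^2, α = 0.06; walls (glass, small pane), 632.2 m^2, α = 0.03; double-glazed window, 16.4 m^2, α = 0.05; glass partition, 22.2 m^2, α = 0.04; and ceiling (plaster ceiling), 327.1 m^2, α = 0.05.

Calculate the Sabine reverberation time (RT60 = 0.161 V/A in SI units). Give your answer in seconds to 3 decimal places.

8.238 s

Summing Sᵢαᵢ: 3.435 + 19.626 + 18.966 + 0.820 + 0.888 + 16.355 → A = 60.090 sabins.
Room volume: 3074.552 m³.
T = 0.161 V/A = 0.161·3074.552/60.090 = 8.238 s.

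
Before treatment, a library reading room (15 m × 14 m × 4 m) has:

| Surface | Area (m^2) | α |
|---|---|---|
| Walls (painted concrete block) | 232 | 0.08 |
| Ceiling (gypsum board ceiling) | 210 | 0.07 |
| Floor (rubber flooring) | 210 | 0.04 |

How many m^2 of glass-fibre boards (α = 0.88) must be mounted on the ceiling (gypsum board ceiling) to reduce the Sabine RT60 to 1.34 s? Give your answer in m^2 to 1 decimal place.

Equivalent absorption area: A₁ = 232*0.08 + 210*0.07 + 210*0.04 = 41.660 m^2.
V = 840 m³. Target absorption A₂ = 0.161 × 840 / 1.34 = 100.925 sabins.
ΔA needed = 100.925 − 41.660 = 59.265 sabins.
Each m^2 of panel replacing the ceiling (gypsum board ceiling) adds (0.88 − 0.07) = 0.81 sabins.
Panel area = 59.265 / 0.81 = 73.2 m^2.

73.2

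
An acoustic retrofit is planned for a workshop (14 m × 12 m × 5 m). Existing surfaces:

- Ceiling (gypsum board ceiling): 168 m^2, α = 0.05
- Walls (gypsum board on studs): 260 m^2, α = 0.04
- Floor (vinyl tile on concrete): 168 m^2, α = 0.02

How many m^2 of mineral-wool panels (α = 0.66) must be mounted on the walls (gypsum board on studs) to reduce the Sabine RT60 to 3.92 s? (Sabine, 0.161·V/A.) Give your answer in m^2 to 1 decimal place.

Total absorption A₁ = 168*0.05 + 260*0.04 + 168*0.02
  = 8.400 + 10.400 + 3.360 = 22.160 m^2 sabins.
V = 840 m³. Target absorption A₂ = 0.161 × 840 / 3.92 = 34.500 sabins.
Absorption to add: 34.500 − 22.160 = 12.340 sabins.
Each m^2 of panel replacing the walls (gypsum board on studs) adds (0.66 − 0.04) = 0.62 sabins.
Panel area = 12.340 / 0.62 = 19.9 m^2.

19.9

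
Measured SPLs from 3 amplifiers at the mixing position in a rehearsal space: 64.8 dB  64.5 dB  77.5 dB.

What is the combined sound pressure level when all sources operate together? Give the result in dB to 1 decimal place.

Converting to relative power and adding: 10^(64.8/10) + 10^(64.5/10) + 10^(77.5/10) = 6.207e+07.
Combined level = 10 log₁₀(6.207e+07) = 77.9 dB.

77.9 dB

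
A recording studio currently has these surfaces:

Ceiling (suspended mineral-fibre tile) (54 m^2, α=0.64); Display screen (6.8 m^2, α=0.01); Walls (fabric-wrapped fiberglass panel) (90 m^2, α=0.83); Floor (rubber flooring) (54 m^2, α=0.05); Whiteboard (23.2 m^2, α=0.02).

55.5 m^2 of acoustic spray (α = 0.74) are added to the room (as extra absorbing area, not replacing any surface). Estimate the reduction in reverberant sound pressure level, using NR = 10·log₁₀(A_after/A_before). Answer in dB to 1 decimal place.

1.4 dB

Total absorption A_before = 54·0.64 + 6.8·0.01 + 90·0.83 + 54·0.05 + 23.2·0.02
  = 34.560 + 0.068 + 74.700 + 2.700 + 0.464 = 112.492 m^2 sabins.
Added absorption = 55.5 × 0.74 = 41.070 sabins.
A_after = 112.492 + 41.070 = 153.562 sabins.
Reduction = 10 log₁₀(A_after/A_before) = 10 log₁₀(1.3651) = 1.4 dB.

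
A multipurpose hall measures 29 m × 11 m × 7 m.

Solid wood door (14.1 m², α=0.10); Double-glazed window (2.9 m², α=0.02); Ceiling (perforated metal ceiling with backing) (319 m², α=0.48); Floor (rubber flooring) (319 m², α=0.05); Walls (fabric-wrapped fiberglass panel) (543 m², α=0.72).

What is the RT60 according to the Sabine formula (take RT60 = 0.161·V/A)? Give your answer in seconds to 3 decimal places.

0.640 s

A = Σ Sᵢαᵢ = 14.1×0.10 + 2.9×0.02 + 319×0.48 + 319×0.05 + 543×0.72 = 561.498 sabins.
V = 29·11·7 = 2233 m³.
Sabine: RT60 = 0.161 × 2233 / 561.498 = 0.640 s.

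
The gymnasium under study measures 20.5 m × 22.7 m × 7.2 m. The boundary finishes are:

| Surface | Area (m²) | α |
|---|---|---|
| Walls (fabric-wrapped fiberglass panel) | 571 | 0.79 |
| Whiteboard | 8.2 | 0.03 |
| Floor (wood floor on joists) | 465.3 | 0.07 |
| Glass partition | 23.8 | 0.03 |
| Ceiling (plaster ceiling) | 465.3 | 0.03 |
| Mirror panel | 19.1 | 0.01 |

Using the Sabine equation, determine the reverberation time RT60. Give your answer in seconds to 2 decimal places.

Summing Sᵢαᵢ: 451.090 + 0.246 + 32.571 + 0.714 + 13.959 + 0.191 → A = 498.771 sabins.
Volume V = 20.5 × 22.7 × 7.2 = 3350.52 m³.
Sabine: RT60 = 0.161 × 3350.52 / 498.771 = 1.08 s.

1.08 seconds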